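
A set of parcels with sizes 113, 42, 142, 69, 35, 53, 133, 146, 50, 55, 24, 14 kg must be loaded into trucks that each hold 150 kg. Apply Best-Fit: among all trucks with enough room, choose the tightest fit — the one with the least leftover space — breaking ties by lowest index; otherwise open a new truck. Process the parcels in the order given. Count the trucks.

7 trucks

113 kg → truck 1 (remaining 37 kg)
42 kg → truck 2 (remaining 108 kg)
142 kg → truck 3 (remaining 8 kg)
69 kg → truck 2 (remaining 39 kg)
35 kg → truck 1 (remaining 2 kg)
53 kg → truck 4 (remaining 97 kg)
133 kg → truck 5 (remaining 17 kg)
146 kg → truck 6 (remaining 4 kg)
50 kg → truck 4 (remaining 47 kg)
55 kg → truck 7 (remaining 95 kg)
24 kg → truck 2 (remaining 15 kg)
14 kg → truck 2 (remaining 1 kg)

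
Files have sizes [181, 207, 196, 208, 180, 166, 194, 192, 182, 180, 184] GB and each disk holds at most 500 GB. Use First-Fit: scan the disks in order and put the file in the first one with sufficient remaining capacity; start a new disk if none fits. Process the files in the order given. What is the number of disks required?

6

disk 1: place 181 GB, 319 GB left
disk 1: place 207 GB, 112 GB left
disk 2: place 196 GB, 304 GB left
disk 2: place 208 GB, 96 GB left
disk 3: place 180 GB, 320 GB left
disk 3: place 166 GB, 154 GB left
disk 4: place 194 GB, 306 GB left
disk 4: place 192 GB, 114 GB left
disk 5: place 182 GB, 318 GB left
disk 5: place 180 GB, 138 GB left
disk 6: place 184 GB, 316 GB left
Final disks: [181,207] [196,208] [180,166] [194,192] [182,180] [184].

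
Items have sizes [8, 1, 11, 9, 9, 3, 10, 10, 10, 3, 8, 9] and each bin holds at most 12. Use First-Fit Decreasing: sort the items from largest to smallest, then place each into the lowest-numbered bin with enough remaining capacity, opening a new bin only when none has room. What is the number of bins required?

9

Sorted descending: 11, 10, 10, 10, 9, 9, 9, 8, 8, 3, 3, 1.
Put 11 in bin 1; 1 remain.
Put 10 in bin 2; 2 remain.
Put 10 in bin 3; 2 remain.
Put 10 in bin 4; 2 remain.
Put 9 in bin 5; 3 remain.
Put 9 in bin 6; 3 remain.
Put 9 in bin 7; 3 remain.
Put 8 in bin 8; 4 remain.
Put 8 in bin 9; 4 remain.
Put 3 in bin 5; 0 remain.
Put 3 in bin 6; 0 remain.
Put 1 in bin 1; 0 remain.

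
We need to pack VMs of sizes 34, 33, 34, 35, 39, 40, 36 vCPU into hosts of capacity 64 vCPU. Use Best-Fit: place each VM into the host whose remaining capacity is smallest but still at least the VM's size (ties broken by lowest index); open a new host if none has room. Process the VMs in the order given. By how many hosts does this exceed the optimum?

Best-Fit: [34] [33] [34] [35] [39] [40] [36] → 7 hosts.
7 VMs exceed 32 vCPU (half the capacity), and no two of those can share a host, so at least 7 hosts are needed.
So 7 is already optimal.

0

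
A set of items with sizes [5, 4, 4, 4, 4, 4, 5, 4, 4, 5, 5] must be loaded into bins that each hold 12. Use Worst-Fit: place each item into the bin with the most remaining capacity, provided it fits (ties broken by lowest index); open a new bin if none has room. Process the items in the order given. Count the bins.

5 bins

bin 1: place 5, 7 left
bin 1: place 4, 3 left
bin 2: place 4, 8 left
bin 2: place 4, 4 left
bin 2: place 4, 0 left
bin 3: place 4, 8 left
bin 3: place 5, 3 left
bin 4: place 4, 8 left
bin 4: place 4, 4 left
bin 5: place 5, 7 left
bin 5: place 5, 2 left
Final bins: [5,4] [4,4,4] [4,5] [4,4] [5,5].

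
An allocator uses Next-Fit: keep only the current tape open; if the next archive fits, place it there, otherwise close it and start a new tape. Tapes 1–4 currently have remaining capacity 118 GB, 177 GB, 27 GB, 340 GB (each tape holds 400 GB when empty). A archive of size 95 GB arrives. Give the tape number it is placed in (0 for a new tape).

Next-Fit only looks at tape 4, which has 340 GB free.
95 GB fits there.

4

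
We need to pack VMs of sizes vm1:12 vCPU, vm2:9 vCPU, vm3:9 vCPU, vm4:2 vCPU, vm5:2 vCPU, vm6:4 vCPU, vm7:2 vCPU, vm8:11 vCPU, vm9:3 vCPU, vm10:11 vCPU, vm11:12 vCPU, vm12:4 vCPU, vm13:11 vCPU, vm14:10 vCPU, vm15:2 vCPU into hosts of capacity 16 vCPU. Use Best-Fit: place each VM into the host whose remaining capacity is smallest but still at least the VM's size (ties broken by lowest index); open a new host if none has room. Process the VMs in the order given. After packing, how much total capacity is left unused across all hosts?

Put vm1 (12 vCPU) in host 1; 4 vCPU remain.
Put vm2 (9 vCPU) in host 2; 7 vCPU remain.
Put vm3 (9 vCPU) in host 3; 7 vCPU remain.
Put vm4 (2 vCPU) in host 1; 2 vCPU remain.
Put vm5 (2 vCPU) in host 1; 0 vCPU remain.
Put vm6 (4 vCPU) in host 2; 3 vCPU remain.
Put vm7 (2 vCPU) in host 2; 1 vCPU remain.
Put vm8 (11 vCPU) in host 4; 5 vCPU remain.
Put vm9 (3 vCPU) in host 4; 2 vCPU remain.
Put vm10 (11 vCPU) in host 5; 5 vCPU remain.
Put vm11 (12 vCPU) in host 6; 4 vCPU remain.
Put vm12 (4 vCPU) in host 6; 0 vCPU remain.
Put vm13 (11 vCPU) in host 7; 5 vCPU remain.
Put vm14 (10 vCPU) in host 8; 6 vCPU remain.
Put vm15 (2 vCPU) in host 4; 0 vCPU remain.
8 hosts × 16 vCPU = 128 vCPU; used 104 vCPU; unused 24 vCPU.

24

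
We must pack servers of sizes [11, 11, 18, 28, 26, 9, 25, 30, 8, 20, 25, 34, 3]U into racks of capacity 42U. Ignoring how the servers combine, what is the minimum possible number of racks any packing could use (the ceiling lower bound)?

6

Total size = 11 + 11 + 18 + 28 + 26 + 9 + 25 + 30 + 8 + 20 + 25 + 34 + 3 = 248U.
⌈248 / 42⌉ = 6.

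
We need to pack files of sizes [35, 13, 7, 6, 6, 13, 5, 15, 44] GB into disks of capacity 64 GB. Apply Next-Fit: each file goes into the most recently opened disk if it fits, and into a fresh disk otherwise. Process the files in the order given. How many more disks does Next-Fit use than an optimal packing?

Next-Fit: [35,13,7,6] [6,13,5,15] [44] → 3 disks.
Total size 144 GB; any packing needs at least ⌈144/64⌉ = 3 disks.
So 3 is already optimal.

0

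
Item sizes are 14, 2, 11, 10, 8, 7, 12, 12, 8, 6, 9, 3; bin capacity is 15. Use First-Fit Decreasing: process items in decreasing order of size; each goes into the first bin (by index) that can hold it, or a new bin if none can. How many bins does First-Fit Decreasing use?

Sorted descending: 14, 12, 12, 11, 10, 9, 8, 8, 7, 6, 3, 2.
Put 14 in bin 1; 1 remain.
Put 12 in bin 2; 3 remain.
Put 12 in bin 3; 3 remain.
Put 11 in bin 4; 4 remain.
Put 10 in bin 5; 5 remain.
Put 9 in bin 6; 6 remain.
Put 8 in bin 7; 7 remain.
Put 8 in bin 8; 7 remain.
Put 7 in bin 7; 0 remain.
Put 6 in bin 6; 0 remain.
Put 3 in bin 2; 0 remain.
Put 2 in bin 3; 1 remain.

8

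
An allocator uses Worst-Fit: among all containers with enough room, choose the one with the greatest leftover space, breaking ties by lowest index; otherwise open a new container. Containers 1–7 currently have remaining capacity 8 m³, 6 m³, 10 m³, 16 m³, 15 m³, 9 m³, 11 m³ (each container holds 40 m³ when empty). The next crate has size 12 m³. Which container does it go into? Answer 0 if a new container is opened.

4

Containers with room: container 4 (16 m³), container 5 (15 m³).
Most room is container 4 with 16 m³ free.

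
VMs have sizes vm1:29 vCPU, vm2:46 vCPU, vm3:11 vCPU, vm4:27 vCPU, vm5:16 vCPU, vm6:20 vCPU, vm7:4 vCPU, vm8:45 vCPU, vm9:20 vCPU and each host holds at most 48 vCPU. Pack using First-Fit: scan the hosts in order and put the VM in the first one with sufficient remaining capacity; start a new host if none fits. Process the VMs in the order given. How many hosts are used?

5

host 1: place vm1 (29 vCPU), 19 vCPU left
host 2: place vm2 (46 vCPU), 2 vCPU left
host 1: place vm3 (11 vCPU), 8 vCPU left
host 3: place vm4 (27 vCPU), 21 vCPU left
host 3: place vm5 (16 vCPU), 5 vCPU left
host 4: place vm6 (20 vCPU), 28 vCPU left
host 1: place vm7 (4 vCPU), 4 vCPU left
host 5: place vm8 (45 vCPU), 3 vCPU left
host 4: place vm9 (20 vCPU), 8 vCPU left
Final hosts: [29,11,4] [46] [27,16] [20,20] [45].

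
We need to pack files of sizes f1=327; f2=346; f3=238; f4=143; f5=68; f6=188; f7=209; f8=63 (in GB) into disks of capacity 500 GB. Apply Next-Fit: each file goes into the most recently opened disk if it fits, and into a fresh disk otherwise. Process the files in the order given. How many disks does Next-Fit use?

disk 1: place f1 (327 GB), 173 GB left
disk 2: place f2 (346 GB), 154 GB left
disk 3: place f3 (238 GB), 262 GB left
disk 3: place f4 (143 GB), 119 GB left
disk 3: place f5 (68 GB), 51 GB left
disk 4: place f6 (188 GB), 312 GB left
disk 4: place f7 (209 GB), 103 GB left
disk 4: place f8 (63 GB), 40 GB left

4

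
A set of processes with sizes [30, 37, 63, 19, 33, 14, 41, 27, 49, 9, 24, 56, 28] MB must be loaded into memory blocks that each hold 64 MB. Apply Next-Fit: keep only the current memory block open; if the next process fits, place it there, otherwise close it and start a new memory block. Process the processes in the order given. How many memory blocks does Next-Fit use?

10 memory blocks

30 MB → memory block 1 (remaining 34 MB)
37 MB → memory block 2 (remaining 27 MB)
63 MB → memory block 3 (remaining 1 MB)
19 MB → memory block 4 (remaining 45 MB)
33 MB → memory block 4 (remaining 12 MB)
14 MB → memory block 5 (remaining 50 MB)
41 MB → memory block 5 (remaining 9 MB)
27 MB → memory block 6 (remaining 37 MB)
49 MB → memory block 7 (remaining 15 MB)
9 MB → memory block 7 (remaining 6 MB)
24 MB → memory block 8 (remaining 40 MB)
56 MB → memory block 9 (remaining 8 MB)
28 MB → memory block 10 (remaining 36 MB)
Final memory blocks: [30] [37] [63] [19,33] [14,41] [27] [49,9] [24] [56] [28].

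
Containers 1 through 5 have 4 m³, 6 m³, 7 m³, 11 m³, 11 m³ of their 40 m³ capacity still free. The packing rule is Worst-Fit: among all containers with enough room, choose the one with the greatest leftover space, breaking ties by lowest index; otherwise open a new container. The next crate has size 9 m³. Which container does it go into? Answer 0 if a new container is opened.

Containers with room: container 4 (11 m³), container 5 (11 m³).
Most room is container 4 with 11 m³ free.

4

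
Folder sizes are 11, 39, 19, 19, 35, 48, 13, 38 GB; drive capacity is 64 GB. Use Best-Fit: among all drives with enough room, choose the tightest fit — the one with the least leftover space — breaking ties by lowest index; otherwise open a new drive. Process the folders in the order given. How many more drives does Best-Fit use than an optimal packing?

1

Best-Fit: [11,39,13] [19,19] [35] [48] [38] → 5 drives.
Total size 222 GB; any packing needs at least ⌈222/64⌉ = 4 drives.
An optimal packing achieves that bound: [48,13] [39,19] [38,19] [35,11] → 4 drives.
Excess: 5 − 4 = 1.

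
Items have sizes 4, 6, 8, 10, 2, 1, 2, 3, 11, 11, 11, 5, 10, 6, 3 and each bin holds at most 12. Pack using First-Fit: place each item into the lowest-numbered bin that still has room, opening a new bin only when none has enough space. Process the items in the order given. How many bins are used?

4 → bin 1 (remaining 8)
6 → bin 1 (remaining 2)
8 → bin 2 (remaining 4)
10 → bin 3 (remaining 2)
2 → bin 1 (remaining 0)
1 → bin 2 (remaining 3)
2 → bin 2 (remaining 1)
3 → bin 4 (remaining 9)
11 → bin 5 (remaining 1)
11 → bin 6 (remaining 1)
11 → bin 7 (remaining 1)
5 → bin 4 (remaining 4)
10 → bin 8 (remaining 2)
6 → bin 9 (remaining 6)
3 → bin 4 (remaining 1)

9 bins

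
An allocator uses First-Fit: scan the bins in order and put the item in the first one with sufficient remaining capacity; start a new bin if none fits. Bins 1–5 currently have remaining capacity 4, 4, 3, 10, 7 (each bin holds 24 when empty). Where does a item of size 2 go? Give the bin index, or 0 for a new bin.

1

Bins with room: bin 1 (4), bin 2 (4), bin 3 (3), bin 4 (10), bin 5 (7).
The first with room is bin 1.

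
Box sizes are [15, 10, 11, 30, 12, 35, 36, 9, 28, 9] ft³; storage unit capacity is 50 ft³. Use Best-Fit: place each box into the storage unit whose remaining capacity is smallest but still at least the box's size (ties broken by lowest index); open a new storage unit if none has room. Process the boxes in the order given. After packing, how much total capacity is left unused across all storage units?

15 ft³ → storage unit 1 (remaining 35 ft³)
10 ft³ → storage unit 1 (remaining 25 ft³)
11 ft³ → storage unit 1 (remaining 14 ft³)
30 ft³ → storage unit 2 (remaining 20 ft³)
12 ft³ → storage unit 1 (remaining 2 ft³)
35 ft³ → storage unit 3 (remaining 15 ft³)
36 ft³ → storage unit 4 (remaining 14 ft³)
9 ft³ → storage unit 4 (remaining 5 ft³)
28 ft³ → storage unit 5 (remaining 22 ft³)
9 ft³ → storage unit 3 (remaining 6 ft³)
5 storage units × 50 ft³ = 250 ft³; used 195 ft³; unused 55 ft³.

55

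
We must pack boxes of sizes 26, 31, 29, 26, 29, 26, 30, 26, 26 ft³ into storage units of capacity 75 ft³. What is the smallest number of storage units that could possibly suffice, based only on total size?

4

Total size = 26 + 31 + 29 + 26 + 29 + 26 + 30 + 26 + 26 = 249 ft³.
⌈249 / 75⌉ = 4.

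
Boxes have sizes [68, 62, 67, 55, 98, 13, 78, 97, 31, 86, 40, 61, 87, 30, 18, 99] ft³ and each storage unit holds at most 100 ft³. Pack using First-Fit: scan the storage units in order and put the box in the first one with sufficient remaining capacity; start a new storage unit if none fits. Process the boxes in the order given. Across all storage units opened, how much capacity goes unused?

110

Put 68 ft³ in storage unit 1; 32 ft³ remain.
Put 62 ft³ in storage unit 2; 38 ft³ remain.
Put 67 ft³ in storage unit 3; 33 ft³ remain.
Put 55 ft³ in storage unit 4; 45 ft³ remain.
Put 98 ft³ in storage unit 5; 2 ft³ remain.
Put 13 ft³ in storage unit 1; 19 ft³ remain.
Put 78 ft³ in storage unit 6; 22 ft³ remain.
Put 97 ft³ in storage unit 7; 3 ft³ remain.
Put 31 ft³ in storage unit 2; 7 ft³ remain.
Put 86 ft³ in storage unit 8; 14 ft³ remain.
Put 40 ft³ in storage unit 4; 5 ft³ remain.
Put 61 ft³ in storage unit 9; 39 ft³ remain.
Put 87 ft³ in storage unit 10; 13 ft³ remain.
Put 30 ft³ in storage unit 3; 3 ft³ remain.
Put 18 ft³ in storage unit 1; 1 ft³ remain.
Put 99 ft³ in storage unit 11; 1 ft³ remain.
11 storage units × 100 ft³ = 1100 ft³; used 990 ft³; unused 110 ft³.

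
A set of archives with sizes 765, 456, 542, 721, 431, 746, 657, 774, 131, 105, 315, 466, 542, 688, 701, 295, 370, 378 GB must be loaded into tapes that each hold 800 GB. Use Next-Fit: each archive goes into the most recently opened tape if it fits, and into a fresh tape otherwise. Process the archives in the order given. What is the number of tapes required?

15

765 GB → tape 1 (remaining 35 GB)
456 GB → tape 2 (remaining 344 GB)
542 GB → tape 3 (remaining 258 GB)
721 GB → tape 4 (remaining 79 GB)
431 GB → tape 5 (remaining 369 GB)
746 GB → tape 6 (remaining 54 GB)
657 GB → tape 7 (remaining 143 GB)
774 GB → tape 8 (remaining 26 GB)
131 GB → tape 9 (remaining 669 GB)
105 GB → tape 9 (remaining 564 GB)
315 GB → tape 9 (remaining 249 GB)
466 GB → tape 10 (remaining 334 GB)
542 GB → tape 11 (remaining 258 GB)
688 GB → tape 12 (remaining 112 GB)
701 GB → tape 13 (remaining 99 GB)
295 GB → tape 14 (remaining 505 GB)
370 GB → tape 14 (remaining 135 GB)
378 GB → tape 15 (remaining 422 GB)
Final tapes: [765] [456] [542] [721] [431] [746] [657] [774] [131,105,315] [466] [542] [688] [701] [295,370] [378].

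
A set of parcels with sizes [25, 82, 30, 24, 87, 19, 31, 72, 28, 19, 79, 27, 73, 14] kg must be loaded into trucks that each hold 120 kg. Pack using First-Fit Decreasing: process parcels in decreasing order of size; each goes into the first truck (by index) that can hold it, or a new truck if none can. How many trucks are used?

6

Sorted descending: 87, 82, 79, 73, 72, 31, 30, 28, 27, 25, 24, 19, 19, 14.
87 kg → truck 1 (remaining 33 kg)
82 kg → truck 2 (remaining 38 kg)
79 kg → truck 3 (remaining 41 kg)
73 kg → truck 4 (remaining 47 kg)
72 kg → truck 5 (remaining 48 kg)
31 kg → truck 1 (remaining 2 kg)
30 kg → truck 2 (remaining 8 kg)
28 kg → truck 3 (remaining 13 kg)
27 kg → truck 4 (remaining 20 kg)
25 kg → truck 5 (remaining 23 kg)
24 kg → truck 6 (remaining 96 kg)
19 kg → truck 4 (remaining 1 kg)
19 kg → truck 5 (remaining 4 kg)
14 kg → truck 6 (remaining 82 kg)
Final trucks: [87,31] [82,30] [79,28] [73,27,19] [72,25,19] [24,14].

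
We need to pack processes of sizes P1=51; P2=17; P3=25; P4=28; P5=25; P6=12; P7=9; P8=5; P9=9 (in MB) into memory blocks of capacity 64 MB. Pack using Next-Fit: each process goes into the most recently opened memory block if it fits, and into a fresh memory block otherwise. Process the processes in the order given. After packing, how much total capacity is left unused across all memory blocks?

75

Put P1 (51 MB) in memory block 1; 13 MB remain.
Put P2 (17 MB) in memory block 2; 47 MB remain.
Put P3 (25 MB) in memory block 2; 22 MB remain.
Put P4 (28 MB) in memory block 3; 36 MB remain.
Put P5 (25 MB) in memory block 3; 11 MB remain.
Put P6 (12 MB) in memory block 4; 52 MB remain.
Put P7 (9 MB) in memory block 4; 43 MB remain.
Put P8 (5 MB) in memory block 4; 38 MB remain.
Put P9 (9 MB) in memory block 4; 29 MB remain.
4 memory blocks × 64 MB = 256 MB; used 181 MB; unused 75 MB.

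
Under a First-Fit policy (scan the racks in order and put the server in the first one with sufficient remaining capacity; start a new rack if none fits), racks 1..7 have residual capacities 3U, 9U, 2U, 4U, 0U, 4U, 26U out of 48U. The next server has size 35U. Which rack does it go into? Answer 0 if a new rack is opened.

No rack has ≥ 35U free, so a new rack is opened.

0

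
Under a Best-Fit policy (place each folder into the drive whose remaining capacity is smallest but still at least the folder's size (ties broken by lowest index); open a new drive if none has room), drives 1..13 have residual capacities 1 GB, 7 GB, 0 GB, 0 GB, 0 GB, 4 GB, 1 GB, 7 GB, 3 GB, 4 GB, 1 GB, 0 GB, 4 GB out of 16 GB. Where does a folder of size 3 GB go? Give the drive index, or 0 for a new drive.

9

Drives with room: drive 2 (7 GB), drive 6 (4 GB), drive 8 (7 GB), drive 9 (3 GB), drive 10 (4 GB), drive 13 (4 GB).
Tightest fit is drive 9 with 3 GB free.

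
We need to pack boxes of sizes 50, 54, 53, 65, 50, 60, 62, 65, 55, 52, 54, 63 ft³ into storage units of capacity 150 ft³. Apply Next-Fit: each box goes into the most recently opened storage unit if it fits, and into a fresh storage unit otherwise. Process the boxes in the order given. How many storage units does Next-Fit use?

6 storage units

Put 50 ft³ in storage unit 1; 100 ft³ remain.
Put 54 ft³ in storage unit 1; 46 ft³ remain.
Put 53 ft³ in storage unit 2; 97 ft³ remain.
Put 65 ft³ in storage unit 2; 32 ft³ remain.
Put 50 ft³ in storage unit 3; 100 ft³ remain.
Put 60 ft³ in storage unit 3; 40 ft³ remain.
Put 62 ft³ in storage unit 4; 88 ft³ remain.
Put 65 ft³ in storage unit 4; 23 ft³ remain.
Put 55 ft³ in storage unit 5; 95 ft³ remain.
Put 52 ft³ in storage unit 5; 43 ft³ remain.
Put 54 ft³ in storage unit 6; 96 ft³ remain.
Put 63 ft³ in storage unit 6; 33 ft³ remain.
Final storage units: [50,54] [53,65] [50,60] [62,65] [55,52] [54,63].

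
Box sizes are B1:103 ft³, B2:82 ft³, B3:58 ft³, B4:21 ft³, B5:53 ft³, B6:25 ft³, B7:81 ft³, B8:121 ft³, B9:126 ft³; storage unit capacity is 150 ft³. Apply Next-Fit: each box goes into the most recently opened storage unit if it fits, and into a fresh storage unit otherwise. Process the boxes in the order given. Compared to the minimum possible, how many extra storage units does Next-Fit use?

Next-Fit: [103] [82,58] [21,53,25] [81] [121] [126] → 6 storage units.
Total size 670 ft³; any packing needs at least ⌈670/150⌉ = 5 storage units.
An optimal packing achieves that bound: [126,21] [121,25] [103] [82,58] [81,53] → 5 storage units.
Excess: 6 − 5 = 1.

1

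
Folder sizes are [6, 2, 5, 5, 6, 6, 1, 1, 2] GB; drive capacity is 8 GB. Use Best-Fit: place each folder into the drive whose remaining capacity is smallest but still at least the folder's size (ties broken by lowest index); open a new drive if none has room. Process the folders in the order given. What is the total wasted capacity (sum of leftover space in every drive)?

6 GB → drive 1 (remaining 2 GB)
2 GB → drive 1 (remaining 0 GB)
5 GB → drive 2 (remaining 3 GB)
5 GB → drive 3 (remaining 3 GB)
6 GB → drive 4 (remaining 2 GB)
6 GB → drive 5 (remaining 2 GB)
1 GB → drive 4 (remaining 1 GB)
1 GB → drive 4 (remaining 0 GB)
2 GB → drive 5 (remaining 0 GB)
5 drives × 8 GB = 40 GB; used 34 GB; unused 6 GB.

6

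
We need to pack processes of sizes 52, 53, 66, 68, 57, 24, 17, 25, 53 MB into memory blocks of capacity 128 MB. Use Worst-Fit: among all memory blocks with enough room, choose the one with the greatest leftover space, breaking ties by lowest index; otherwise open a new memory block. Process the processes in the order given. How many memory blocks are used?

Put 52 MB in memory block 1; 76 MB remain.
Put 53 MB in memory block 1; 23 MB remain.
Put 66 MB in memory block 2; 62 MB remain.
Put 68 MB in memory block 3; 60 MB remain.
Put 57 MB in memory block 2; 5 MB remain.
Put 24 MB in memory block 3; 36 MB remain.
Put 17 MB in memory block 3; 19 MB remain.
Put 25 MB in memory block 4; 103 MB remain.
Put 53 MB in memory block 4; 50 MB remain.

4 memory blocks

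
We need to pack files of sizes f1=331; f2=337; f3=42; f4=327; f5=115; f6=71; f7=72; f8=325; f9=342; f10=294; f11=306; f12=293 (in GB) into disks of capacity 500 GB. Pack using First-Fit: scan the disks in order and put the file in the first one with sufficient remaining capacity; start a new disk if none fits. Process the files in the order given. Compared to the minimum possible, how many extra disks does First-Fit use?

0

First-Fit: [331,42,115] [337,71,72] [327] [325] [342] [294] [306] [293] → 8 disks.
8 files exceed 250 GB (half the capacity), and no two of those can share a disk, so at least 8 disks are needed.
So 8 is already optimal.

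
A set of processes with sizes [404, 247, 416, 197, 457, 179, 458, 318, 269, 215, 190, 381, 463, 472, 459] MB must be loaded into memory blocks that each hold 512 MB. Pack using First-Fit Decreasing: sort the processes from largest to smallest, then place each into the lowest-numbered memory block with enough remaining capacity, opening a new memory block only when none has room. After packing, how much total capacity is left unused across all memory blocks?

Sorted descending: 472, 463, 459, 458, 457, 416, 404, 381, 318, 269, 247, 215, 197, 190, 179.
memory block 1: place 472 MB, 40 MB left
memory block 2: place 463 MB, 49 MB left
memory block 3: place 459 MB, 53 MB left
memory block 4: place 458 MB, 54 MB left
memory block 5: place 457 MB, 55 MB left
memory block 6: place 416 MB, 96 MB left
memory block 7: place 404 MB, 108 MB left
memory block 8: place 381 MB, 131 MB left
memory block 9: place 318 MB, 194 MB left
memory block 10: place 269 MB, 243 MB left
memory block 11: place 247 MB, 265 MB left
memory block 10: place 215 MB, 28 MB left
memory block 11: place 197 MB, 68 MB left
memory block 9: place 190 MB, 4 MB left
memory block 12: place 179 MB, 333 MB left
12 memory blocks × 512 MB = 6144 MB; used 5125 MB; unused 1019 MB.

1019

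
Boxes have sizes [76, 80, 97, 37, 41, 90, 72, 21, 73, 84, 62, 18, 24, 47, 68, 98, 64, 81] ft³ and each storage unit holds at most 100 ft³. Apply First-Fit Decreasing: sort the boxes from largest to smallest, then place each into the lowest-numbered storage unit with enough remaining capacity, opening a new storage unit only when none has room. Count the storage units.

Sorted descending: 98, 97, 90, 84, 81, 80, 76, 73, 72, 68, 64, 62, 47, 41, 37, 24, 21, 18.
Put 98 ft³ in storage unit 1; 2 ft³ remain.
Put 97 ft³ in storage unit 2; 3 ft³ remain.
Put 90 ft³ in storage unit 3; 10 ft³ remain.
Put 84 ft³ in storage unit 4; 16 ft³ remain.
Put 81 ft³ in storage unit 5; 19 ft³ remain.
Put 80 ft³ in storage unit 6; 20 ft³ remain.
Put 76 ft³ in storage unit 7; 24 ft³ remain.
Put 73 ft³ in storage unit 8; 27 ft³ remain.
Put 72 ft³ in storage unit 9; 28 ft³ remain.
Put 68 ft³ in storage unit 10; 32 ft³ remain.
Put 64 ft³ in storage unit 11; 36 ft³ remain.
Put 62 ft³ in storage unit 12; 38 ft³ remain.
Put 47 ft³ in storage unit 13; 53 ft³ remain.
Put 41 ft³ in storage unit 13; 12 ft³ remain.
Put 37 ft³ in storage unit 12; 1 ft³ remain.
Put 24 ft³ in storage unit 7; 0 ft³ remain.
Put 21 ft³ in storage unit 8; 6 ft³ remain.
Put 18 ft³ in storage unit 5; 1 ft³ remain.
Final storage units: [98] [97] [90] [84] [81,18] [80] [76,24] [73,21] [72] [68] [64] [62,37] [47,41].

13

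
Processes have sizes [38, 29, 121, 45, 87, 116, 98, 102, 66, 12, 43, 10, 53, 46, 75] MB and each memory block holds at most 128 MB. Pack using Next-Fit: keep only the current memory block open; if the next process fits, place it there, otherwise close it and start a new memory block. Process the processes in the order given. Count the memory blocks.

Put 38 MB in memory block 1; 90 MB remain.
Put 29 MB in memory block 1; 61 MB remain.
Put 121 MB in memory block 2; 7 MB remain.
Put 45 MB in memory block 3; 83 MB remain.
Put 87 MB in memory block 4; 41 MB remain.
Put 116 MB in memory block 5; 12 MB remain.
Put 98 MB in memory block 6; 30 MB remain.
Put 102 MB in memory block 7; 26 MB remain.
Put 66 MB in memory block 8; 62 MB remain.
Put 12 MB in memory block 8; 50 MB remain.
Put 43 MB in memory block 8; 7 MB remain.
Put 10 MB in memory block 9; 118 MB remain.
Put 53 MB in memory block 9; 65 MB remain.
Put 46 MB in memory block 9; 19 MB remain.
Put 75 MB in memory block 10; 53 MB remain.
Final memory blocks: [38,29] [121] [45] [87] [116] [98] [102] [66,12,43] [10,53,46] [75].

10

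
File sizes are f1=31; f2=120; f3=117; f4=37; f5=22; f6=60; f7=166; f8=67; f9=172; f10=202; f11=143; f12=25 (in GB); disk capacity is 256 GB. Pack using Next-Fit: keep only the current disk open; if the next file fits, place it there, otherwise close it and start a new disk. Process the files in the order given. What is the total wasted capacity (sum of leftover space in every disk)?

f1 (31 GB) → disk 1 (remaining 225 GB)
f2 (120 GB) → disk 1 (remaining 105 GB)
f3 (117 GB) → disk 2 (remaining 139 GB)
f4 (37 GB) → disk 2 (remaining 102 GB)
f5 (22 GB) → disk 2 (remaining 80 GB)
f6 (60 GB) → disk 2 (remaining 20 GB)
f7 (166 GB) → disk 3 (remaining 90 GB)
f8 (67 GB) → disk 3 (remaining 23 GB)
f9 (172 GB) → disk 4 (remaining 84 GB)
f10 (202 GB) → disk 5 (remaining 54 GB)
f11 (143 GB) → disk 6 (remaining 113 GB)
f12 (25 GB) → disk 6 (remaining 88 GB)
6 disks × 256 GB = 1536 GB; used 1162 GB; unused 374 GB.

374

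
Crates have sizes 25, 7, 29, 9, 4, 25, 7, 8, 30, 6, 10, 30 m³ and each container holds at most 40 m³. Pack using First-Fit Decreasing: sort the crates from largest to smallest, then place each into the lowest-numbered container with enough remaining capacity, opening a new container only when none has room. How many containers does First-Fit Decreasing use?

5

Sorted descending: 30, 30, 29, 25, 25, 10, 9, 8, 7, 7, 6, 4.
30 m³ → container 1 (remaining 10 m³)
30 m³ → container 2 (remaining 10 m³)
29 m³ → container 3 (remaining 11 m³)
25 m³ → container 4 (remaining 15 m³)
25 m³ → container 5 (remaining 15 m³)
10 m³ → container 1 (remaining 0 m³)
9 m³ → container 2 (remaining 1 m³)
8 m³ → container 3 (remaining 3 m³)
7 m³ → container 4 (remaining 8 m³)
7 m³ → container 4 (remaining 1 m³)
6 m³ → container 5 (remaining 9 m³)
4 m³ → container 5 (remaining 5 m³)
Final containers: [30,10] [30,9] [29,8] [25,7,7] [25,6,4].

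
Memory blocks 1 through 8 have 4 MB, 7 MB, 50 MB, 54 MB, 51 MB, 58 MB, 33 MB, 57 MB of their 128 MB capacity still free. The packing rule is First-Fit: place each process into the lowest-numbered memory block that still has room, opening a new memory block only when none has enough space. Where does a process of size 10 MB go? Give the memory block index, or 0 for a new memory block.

Memory blocks with room: memory block 3 (50 MB), memory block 4 (54 MB), memory block 5 (51 MB), memory block 6 (58 MB), memory block 7 (33 MB), memory block 8 (57 MB).
The first with room is memory block 3.

3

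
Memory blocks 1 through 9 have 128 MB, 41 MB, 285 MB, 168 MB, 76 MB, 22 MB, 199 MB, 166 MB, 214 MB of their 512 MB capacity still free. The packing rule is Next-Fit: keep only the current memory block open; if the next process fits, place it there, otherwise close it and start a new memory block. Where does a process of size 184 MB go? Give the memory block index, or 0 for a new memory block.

Next-Fit only looks at memory block 9, which has 214 MB free.
184 MB fits there.

9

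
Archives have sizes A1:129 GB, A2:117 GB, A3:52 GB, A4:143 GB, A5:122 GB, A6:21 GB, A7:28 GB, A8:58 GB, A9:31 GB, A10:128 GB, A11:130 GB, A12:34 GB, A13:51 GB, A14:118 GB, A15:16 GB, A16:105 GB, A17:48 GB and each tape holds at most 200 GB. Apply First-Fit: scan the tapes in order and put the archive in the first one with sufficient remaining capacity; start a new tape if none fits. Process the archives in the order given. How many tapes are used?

Put A1 (129 GB) in tape 1; 71 GB remain.
Put A2 (117 GB) in tape 2; 83 GB remain.
Put A3 (52 GB) in tape 1; 19 GB remain.
Put A4 (143 GB) in tape 3; 57 GB remain.
Put A5 (122 GB) in tape 4; 78 GB remain.
Put A6 (21 GB) in tape 2; 62 GB remain.
Put A7 (28 GB) in tape 2; 34 GB remain.
Put A8 (58 GB) in tape 4; 20 GB remain.
Put A9 (31 GB) in tape 2; 3 GB remain.
Put A10 (128 GB) in tape 5; 72 GB remain.
Put A11 (130 GB) in tape 6; 70 GB remain.
Put A12 (34 GB) in tape 3; 23 GB remain.
Put A13 (51 GB) in tape 5; 21 GB remain.
Put A14 (118 GB) in tape 7; 82 GB remain.
Put A15 (16 GB) in tape 1; 3 GB remain.
Put A16 (105 GB) in tape 8; 95 GB remain.
Put A17 (48 GB) in tape 6; 22 GB remain.
Final tapes: [129,52,16] [117,21,28,31] [143,34] [122,58] [128,51] [130,48] [118] [105].

8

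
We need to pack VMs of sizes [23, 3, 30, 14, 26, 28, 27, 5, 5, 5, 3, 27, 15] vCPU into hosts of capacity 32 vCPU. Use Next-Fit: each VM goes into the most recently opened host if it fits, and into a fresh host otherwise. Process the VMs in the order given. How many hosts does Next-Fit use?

9

Put 23 vCPU in host 1; 9 vCPU remain.
Put 3 vCPU in host 1; 6 vCPU remain.
Put 30 vCPU in host 2; 2 vCPU remain.
Put 14 vCPU in host 3; 18 vCPU remain.
Put 26 vCPU in host 4; 6 vCPU remain.
Put 28 vCPU in host 5; 4 vCPU remain.
Put 27 vCPU in host 6; 5 vCPU remain.
Put 5 vCPU in host 6; 0 vCPU remain.
Put 5 vCPU in host 7; 27 vCPU remain.
Put 5 vCPU in host 7; 22 vCPU remain.
Put 3 vCPU in host 7; 19 vCPU remain.
Put 27 vCPU in host 8; 5 vCPU remain.
Put 15 vCPU in host 9; 17 vCPU remain.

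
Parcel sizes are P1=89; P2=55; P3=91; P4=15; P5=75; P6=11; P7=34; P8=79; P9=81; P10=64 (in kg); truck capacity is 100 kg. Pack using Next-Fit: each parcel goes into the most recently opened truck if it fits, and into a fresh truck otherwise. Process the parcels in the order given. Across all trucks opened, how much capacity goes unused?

206

P1 (89 kg) → truck 1 (remaining 11 kg)
P2 (55 kg) → truck 2 (remaining 45 kg)
P3 (91 kg) → truck 3 (remaining 9 kg)
P4 (15 kg) → truck 4 (remaining 85 kg)
P5 (75 kg) → truck 4 (remaining 10 kg)
P6 (11 kg) → truck 5 (remaining 89 kg)
P7 (34 kg) → truck 5 (remaining 55 kg)
P8 (79 kg) → truck 6 (remaining 21 kg)
P9 (81 kg) → truck 7 (remaining 19 kg)
P10 (64 kg) → truck 8 (remaining 36 kg)
8 trucks × 100 kg = 800 kg; used 594 kg; unused 206 kg.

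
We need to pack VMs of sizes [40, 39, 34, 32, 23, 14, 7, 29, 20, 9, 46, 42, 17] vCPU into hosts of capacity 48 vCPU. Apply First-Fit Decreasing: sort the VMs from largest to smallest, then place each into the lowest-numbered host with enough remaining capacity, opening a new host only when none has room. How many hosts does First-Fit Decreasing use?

Sorted descending: 46, 42, 40, 39, 34, 32, 29, 23, 20, 17, 14, 9, 7.
46 vCPU → host 1 (remaining 2 vCPU)
42 vCPU → host 2 (remaining 6 vCPU)
40 vCPU → host 3 (remaining 8 vCPU)
39 vCPU → host 4 (remaining 9 vCPU)
34 vCPU → host 5 (remaining 14 vCPU)
32 vCPU → host 6 (remaining 16 vCPU)
29 vCPU → host 7 (remaining 19 vCPU)
23 vCPU → host 8 (remaining 25 vCPU)
20 vCPU → host 8 (remaining 5 vCPU)
17 vCPU → host 7 (remaining 2 vCPU)
14 vCPU → host 5 (remaining 0 vCPU)
9 vCPU → host 4 (remaining 0 vCPU)
7 vCPU → host 3 (remaining 1 vCPU)

8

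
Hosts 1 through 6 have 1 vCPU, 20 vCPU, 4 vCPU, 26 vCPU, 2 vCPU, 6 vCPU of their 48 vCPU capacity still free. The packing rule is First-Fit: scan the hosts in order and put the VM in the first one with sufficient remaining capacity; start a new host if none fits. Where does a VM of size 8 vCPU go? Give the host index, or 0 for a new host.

2

Hosts with room: host 2 (20 vCPU), host 4 (26 vCPU).
The first with room is host 2.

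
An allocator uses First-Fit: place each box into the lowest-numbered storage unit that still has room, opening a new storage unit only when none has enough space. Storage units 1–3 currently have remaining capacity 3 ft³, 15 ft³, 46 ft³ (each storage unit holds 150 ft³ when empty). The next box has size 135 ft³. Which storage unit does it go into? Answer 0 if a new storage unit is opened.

0

No storage unit has ≥ 135 ft³ free, so a new storage unit is opened.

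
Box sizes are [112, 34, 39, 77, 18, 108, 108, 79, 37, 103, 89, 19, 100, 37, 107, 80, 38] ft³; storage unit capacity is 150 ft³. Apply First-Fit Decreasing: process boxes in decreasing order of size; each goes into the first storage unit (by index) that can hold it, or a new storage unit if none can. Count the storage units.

10 storage units

Sorted descending: 112, 108, 108, 107, 103, 100, 89, 80, 79, 77, 39, 38, 37, 37, 34, 19, 18.
Put 112 ft³ in storage unit 1; 38 ft³ remain.
Put 108 ft³ in storage unit 2; 42 ft³ remain.
Put 108 ft³ in storage unit 3; 42 ft³ remain.
Put 107 ft³ in storage unit 4; 43 ft³ remain.
Put 103 ft³ in storage unit 5; 47 ft³ remain.
Put 100 ft³ in storage unit 6; 50 ft³ remain.
Put 89 ft³ in storage unit 7; 61 ft³ remain.
Put 80 ft³ in storage unit 8; 70 ft³ remain.
Put 79 ft³ in storage unit 9; 71 ft³ remain.
Put 77 ft³ in storage unit 10; 73 ft³ remain.
Put 39 ft³ in storage unit 2; 3 ft³ remain.
Put 38 ft³ in storage unit 1; 0 ft³ remain.
Put 37 ft³ in storage unit 3; 5 ft³ remain.
Put 37 ft³ in storage unit 4; 6 ft³ remain.
Put 34 ft³ in storage unit 5; 13 ft³ remain.
Put 19 ft³ in storage unit 6; 31 ft³ remain.
Put 18 ft³ in storage unit 6; 13 ft³ remain.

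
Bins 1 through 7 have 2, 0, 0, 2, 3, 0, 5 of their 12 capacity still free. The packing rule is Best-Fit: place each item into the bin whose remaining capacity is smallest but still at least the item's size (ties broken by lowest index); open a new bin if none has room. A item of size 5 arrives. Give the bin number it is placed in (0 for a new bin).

Bins with room: bin 7 (5).
Tightest fit is bin 7 with 5 free.

7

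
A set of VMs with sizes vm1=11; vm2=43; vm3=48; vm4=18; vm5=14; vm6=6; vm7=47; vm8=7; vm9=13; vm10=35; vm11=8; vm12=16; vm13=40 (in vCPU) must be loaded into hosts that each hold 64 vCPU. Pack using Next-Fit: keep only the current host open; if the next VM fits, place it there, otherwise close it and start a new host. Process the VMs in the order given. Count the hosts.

host 1: place vm1 (11 vCPU), 53 vCPU left
host 1: place vm2 (43 vCPU), 10 vCPU left
host 2: place vm3 (48 vCPU), 16 vCPU left
host 3: place vm4 (18 vCPU), 46 vCPU left
host 3: place vm5 (14 vCPU), 32 vCPU left
host 3: place vm6 (6 vCPU), 26 vCPU left
host 4: place vm7 (47 vCPU), 17 vCPU left
host 4: place vm8 (7 vCPU), 10 vCPU left
host 5: place vm9 (13 vCPU), 51 vCPU left
host 5: place vm10 (35 vCPU), 16 vCPU left
host 5: place vm11 (8 vCPU), 8 vCPU left
host 6: place vm12 (16 vCPU), 48 vCPU left
host 6: place vm13 (40 vCPU), 8 vCPU left

6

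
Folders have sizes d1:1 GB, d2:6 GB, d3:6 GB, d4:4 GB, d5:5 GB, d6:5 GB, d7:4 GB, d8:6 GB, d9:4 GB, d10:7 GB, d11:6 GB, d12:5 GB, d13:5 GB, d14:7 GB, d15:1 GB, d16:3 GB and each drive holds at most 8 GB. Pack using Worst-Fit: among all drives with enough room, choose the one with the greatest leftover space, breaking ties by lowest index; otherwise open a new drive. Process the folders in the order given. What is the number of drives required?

12

d1 (1 GB) → drive 1 (remaining 7 GB)
d2 (6 GB) → drive 1 (remaining 1 GB)
d3 (6 GB) → drive 2 (remaining 2 GB)
d4 (4 GB) → drive 3 (remaining 4 GB)
d5 (5 GB) → drive 4 (remaining 3 GB)
d6 (5 GB) → drive 5 (remaining 3 GB)
d7 (4 GB) → drive 3 (remaining 0 GB)
d8 (6 GB) → drive 6 (remaining 2 GB)
d9 (4 GB) → drive 7 (remaining 4 GB)
d10 (7 GB) → drive 8 (remaining 1 GB)
d11 (6 GB) → drive 9 (remaining 2 GB)
d12 (5 GB) → drive 10 (remaining 3 GB)
d13 (5 GB) → drive 11 (remaining 3 GB)
d14 (7 GB) → drive 12 (remaining 1 GB)
d15 (1 GB) → drive 7 (remaining 3 GB)
d16 (3 GB) → drive 4 (remaining 0 GB)
Final drives: [1,6] [6] [4,4] [5,3] [5] [6] [4,1] [7] [6] [5] [5] [7].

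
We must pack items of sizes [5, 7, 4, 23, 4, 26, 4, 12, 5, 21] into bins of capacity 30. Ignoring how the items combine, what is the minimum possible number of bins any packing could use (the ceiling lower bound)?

4

Total size = 5 + 7 + 4 + 23 + 4 + 26 + 4 + 12 + 5 + 21 = 111.
⌈111 / 30⌉ = 4.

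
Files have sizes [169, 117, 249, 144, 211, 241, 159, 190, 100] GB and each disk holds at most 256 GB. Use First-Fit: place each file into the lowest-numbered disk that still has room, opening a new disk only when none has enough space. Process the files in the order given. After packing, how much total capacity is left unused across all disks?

Put 169 GB in disk 1; 87 GB remain.
Put 117 GB in disk 2; 139 GB remain.
Put 249 GB in disk 3; 7 GB remain.
Put 144 GB in disk 4; 112 GB remain.
Put 211 GB in disk 5; 45 GB remain.
Put 241 GB in disk 6; 15 GB remain.
Put 159 GB in disk 7; 97 GB remain.
Put 190 GB in disk 8; 66 GB remain.
Put 100 GB in disk 2; 39 GB remain.
8 disks × 256 GB = 2048 GB; used 1580 GB; unused 468 GB.

468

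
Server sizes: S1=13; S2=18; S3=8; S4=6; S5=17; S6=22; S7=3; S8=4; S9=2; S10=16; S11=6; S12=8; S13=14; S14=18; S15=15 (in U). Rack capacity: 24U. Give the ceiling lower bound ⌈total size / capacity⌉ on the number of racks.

8 racks

Total size = 13 + 18 + 8 + 6 + 17 + 22 + 3 + 4 + 2 + 16 + 6 + 8 + 14 + 18 + 15 = 170U.
⌈170 / 24⌉ = 8.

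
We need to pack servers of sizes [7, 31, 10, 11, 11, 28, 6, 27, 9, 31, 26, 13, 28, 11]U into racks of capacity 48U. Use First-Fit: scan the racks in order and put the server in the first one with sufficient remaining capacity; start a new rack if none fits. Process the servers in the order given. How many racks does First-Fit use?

7 racks

rack 1: place 7U, 41U left
rack 1: place 31U, 10U left
rack 1: place 10U, 0U left
rack 2: place 11U, 37U left
rack 2: place 11U, 26U left
rack 3: place 28U, 20U left
rack 2: place 6U, 20U left
rack 4: place 27U, 21U left
rack 2: place 9U, 11U left
rack 5: place 31U, 17U left
rack 6: place 26U, 22U left
rack 3: place 13U, 7U left
rack 7: place 28U, 20U left
rack 2: place 11U, 0U left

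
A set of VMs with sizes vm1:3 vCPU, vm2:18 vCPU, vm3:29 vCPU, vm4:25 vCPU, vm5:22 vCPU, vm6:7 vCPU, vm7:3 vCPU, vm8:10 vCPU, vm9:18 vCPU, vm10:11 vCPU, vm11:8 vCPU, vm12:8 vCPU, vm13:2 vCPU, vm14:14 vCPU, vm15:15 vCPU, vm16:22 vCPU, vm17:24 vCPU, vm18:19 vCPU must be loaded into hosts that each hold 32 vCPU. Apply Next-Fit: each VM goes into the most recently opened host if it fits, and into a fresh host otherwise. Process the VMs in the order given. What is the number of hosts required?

10 hosts

vm1 (3 vCPU) → host 1 (remaining 29 vCPU)
vm2 (18 vCPU) → host 1 (remaining 11 vCPU)
vm3 (29 vCPU) → host 2 (remaining 3 vCPU)
vm4 (25 vCPU) → host 3 (remaining 7 vCPU)
vm5 (22 vCPU) → host 4 (remaining 10 vCPU)
vm6 (7 vCPU) → host 4 (remaining 3 vCPU)
vm7 (3 vCPU) → host 4 (remaining 0 vCPU)
vm8 (10 vCPU) → host 5 (remaining 22 vCPU)
vm9 (18 vCPU) → host 5 (remaining 4 vCPU)
vm10 (11 vCPU) → host 6 (remaining 21 vCPU)
vm11 (8 vCPU) → host 6 (remaining 13 vCPU)
vm12 (8 vCPU) → host 6 (remaining 5 vCPU)
vm13 (2 vCPU) → host 6 (remaining 3 vCPU)
vm14 (14 vCPU) → host 7 (remaining 18 vCPU)
vm15 (15 vCPU) → host 7 (remaining 3 vCPU)
vm16 (22 vCPU) → host 8 (remaining 10 vCPU)
vm17 (24 vCPU) → host 9 (remaining 8 vCPU)
vm18 (19 vCPU) → host 10 (remaining 13 vCPU)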